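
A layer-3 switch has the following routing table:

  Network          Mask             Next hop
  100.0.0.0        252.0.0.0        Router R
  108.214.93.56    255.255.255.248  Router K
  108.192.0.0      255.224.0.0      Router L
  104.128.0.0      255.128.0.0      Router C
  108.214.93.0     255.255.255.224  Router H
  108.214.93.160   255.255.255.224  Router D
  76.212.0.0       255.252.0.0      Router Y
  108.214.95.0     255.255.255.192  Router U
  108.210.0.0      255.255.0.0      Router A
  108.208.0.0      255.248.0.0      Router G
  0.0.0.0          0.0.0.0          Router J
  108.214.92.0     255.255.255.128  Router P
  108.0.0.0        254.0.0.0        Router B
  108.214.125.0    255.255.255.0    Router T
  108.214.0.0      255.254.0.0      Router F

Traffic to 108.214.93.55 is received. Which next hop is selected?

Router F

Routes whose prefix contains 108.214.93.55:
  0.0.0.0/0 (default, matches everything) -> Router J
  108.0.0.0/7 (108.0.0.0 - 109.255.255.255) -> Router B
  108.192.0.0/11 (108.192.0.0 - 108.223.255.255) -> Router L
  108.208.0.0/13 (108.208.0.0 - 108.215.255.255) -> Router G
  108.214.0.0/15 (108.214.0.0 - 108.215.255.255) -> Router F
More-specific entries that do NOT match:
  108.214.93.56/29 (108.214.93.56 - 108.214.93.63) does not contain 108.214.93.55
  108.214.93.0/27 (108.214.93.0 - 108.214.93.31) does not contain 108.214.93.55
  108.214.93.160/27 (108.214.93.160 - 108.214.93.191) does not contain 108.214.93.55
  108.214.95.0/26 (108.214.95.0 - 108.214.95.63) does not contain 108.214.93.55
  108.214.92.0/25 (108.214.92.0 - 108.214.92.127) does not contain 108.214.93.55
  108.214.125.0/24 (108.214.125.0 - 108.214.125.255) does not contain 108.214.93.55
  108.210.0.0/16 (108.210.0.0 - 108.210.255.255) does not contain 108.214.93.55
Longest matching prefix is /15 -> next hop Router F.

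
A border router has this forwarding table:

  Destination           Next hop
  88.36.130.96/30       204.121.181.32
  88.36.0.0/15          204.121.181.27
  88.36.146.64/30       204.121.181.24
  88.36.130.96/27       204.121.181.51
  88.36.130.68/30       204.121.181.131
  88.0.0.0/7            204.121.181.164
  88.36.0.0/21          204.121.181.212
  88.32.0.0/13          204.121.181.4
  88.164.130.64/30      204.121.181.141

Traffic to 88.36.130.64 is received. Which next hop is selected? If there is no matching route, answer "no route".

204.121.181.27

Routes whose prefix contains 88.36.130.64:
  88.0.0.0/7 (88.0.0.0 - 89.255.255.255) -> 204.121.181.164
  88.32.0.0/13 (88.32.0.0 - 88.39.255.255) -> 204.121.181.4
  88.36.0.0/15 (88.36.0.0 - 88.37.255.255) -> 204.121.181.27
More-specific entries that do NOT match:
  88.36.130.96/30 (88.36.130.96 - 88.36.130.99) does not contain 88.36.130.64
  88.36.146.64/30 (88.36.146.64 - 88.36.146.67) does not contain 88.36.130.64
  88.36.130.68/30 (88.36.130.68 - 88.36.130.71) does not contain 88.36.130.64
  88.164.130.64/30 (88.164.130.64 - 88.164.130.67) does not contain 88.36.130.64
  88.36.130.96/27 (88.36.130.96 - 88.36.130.127) does not contain 88.36.130.64
  88.36.0.0/21 (88.36.0.0 - 88.36.7.255) does not contain 88.36.130.64
Longest matching prefix is /15 -> next hop 204.121.181.27.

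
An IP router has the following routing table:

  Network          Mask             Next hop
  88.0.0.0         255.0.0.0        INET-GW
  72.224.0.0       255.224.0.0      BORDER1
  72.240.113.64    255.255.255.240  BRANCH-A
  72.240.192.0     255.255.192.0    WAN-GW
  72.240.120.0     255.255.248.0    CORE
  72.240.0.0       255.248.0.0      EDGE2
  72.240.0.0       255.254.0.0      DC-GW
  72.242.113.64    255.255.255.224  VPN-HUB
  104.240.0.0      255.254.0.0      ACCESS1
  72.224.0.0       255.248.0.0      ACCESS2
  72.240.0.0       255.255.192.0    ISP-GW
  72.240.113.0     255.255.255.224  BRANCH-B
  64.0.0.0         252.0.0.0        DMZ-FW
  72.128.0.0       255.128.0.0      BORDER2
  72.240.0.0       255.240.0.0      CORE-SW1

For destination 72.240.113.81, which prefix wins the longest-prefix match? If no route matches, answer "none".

Entries matching 72.240.113.81:
  72.128.0.0/9 (72.128.0.0 - 72.255.255.255)
  72.224.0.0/11 (72.224.0.0 - 72.255.255.255)
  72.240.0.0/12 (72.240.0.0 - 72.255.255.255)
  72.240.0.0/13 (72.240.0.0 - 72.247.255.255)
  72.240.0.0/15 (72.240.0.0 - 72.241.255.255)
Most specific is 72.240.0.0/15.

72.240.0.0/15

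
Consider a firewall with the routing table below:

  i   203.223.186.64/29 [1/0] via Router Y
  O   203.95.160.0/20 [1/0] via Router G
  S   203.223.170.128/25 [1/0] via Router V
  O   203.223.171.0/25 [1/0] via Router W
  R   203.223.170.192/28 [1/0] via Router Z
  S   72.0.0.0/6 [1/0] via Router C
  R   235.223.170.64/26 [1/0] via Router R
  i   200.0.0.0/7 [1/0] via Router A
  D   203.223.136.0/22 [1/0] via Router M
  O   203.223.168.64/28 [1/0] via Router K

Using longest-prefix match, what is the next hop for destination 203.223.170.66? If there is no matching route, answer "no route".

No entry's prefix contains 203.223.170.66; there is no default route.

no route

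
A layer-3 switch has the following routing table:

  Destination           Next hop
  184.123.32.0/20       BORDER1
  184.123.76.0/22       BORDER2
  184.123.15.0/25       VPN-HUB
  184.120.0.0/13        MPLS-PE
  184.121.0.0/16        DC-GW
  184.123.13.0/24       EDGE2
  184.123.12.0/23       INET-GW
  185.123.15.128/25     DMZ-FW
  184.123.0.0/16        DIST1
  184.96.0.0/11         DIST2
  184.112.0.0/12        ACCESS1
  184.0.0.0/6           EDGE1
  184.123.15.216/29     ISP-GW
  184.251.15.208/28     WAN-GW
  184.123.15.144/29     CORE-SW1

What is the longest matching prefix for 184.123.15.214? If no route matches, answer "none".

184.123.0.0/16

Entries matching 184.123.15.214:
  184.0.0.0/6 (184.0.0.0 - 187.255.255.255)
  184.96.0.0/11 (184.96.0.0 - 184.127.255.255)
  184.112.0.0/12 (184.112.0.0 - 184.127.255.255)
  184.120.0.0/13 (184.120.0.0 - 184.127.255.255)
  184.123.0.0/16 (184.123.0.0 - 184.123.255.255)
Most specific is 184.123.0.0/16.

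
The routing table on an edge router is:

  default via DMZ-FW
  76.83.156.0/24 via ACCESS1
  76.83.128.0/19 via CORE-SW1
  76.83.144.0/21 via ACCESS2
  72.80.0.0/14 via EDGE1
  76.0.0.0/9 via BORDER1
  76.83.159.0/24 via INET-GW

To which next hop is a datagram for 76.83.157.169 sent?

CORE-SW1

Routes whose prefix contains 76.83.157.169:
  0.0.0.0/0 (default, matches everything) -> DMZ-FW
  76.0.0.0/9 (76.0.0.0 - 76.127.255.255) -> BORDER1
  76.83.128.0/19 (76.83.128.0 - 76.83.159.255) -> CORE-SW1
More-specific entries that do NOT match:
  76.83.156.0/24 (76.83.156.0 - 76.83.156.255) does not contain 76.83.157.169
  76.83.159.0/24 (76.83.159.0 - 76.83.159.255) does not contain 76.83.157.169
  76.83.144.0/21 (76.83.144.0 - 76.83.151.255) does not contain 76.83.157.169
Longest matching prefix is /19 -> next hop CORE-SW1.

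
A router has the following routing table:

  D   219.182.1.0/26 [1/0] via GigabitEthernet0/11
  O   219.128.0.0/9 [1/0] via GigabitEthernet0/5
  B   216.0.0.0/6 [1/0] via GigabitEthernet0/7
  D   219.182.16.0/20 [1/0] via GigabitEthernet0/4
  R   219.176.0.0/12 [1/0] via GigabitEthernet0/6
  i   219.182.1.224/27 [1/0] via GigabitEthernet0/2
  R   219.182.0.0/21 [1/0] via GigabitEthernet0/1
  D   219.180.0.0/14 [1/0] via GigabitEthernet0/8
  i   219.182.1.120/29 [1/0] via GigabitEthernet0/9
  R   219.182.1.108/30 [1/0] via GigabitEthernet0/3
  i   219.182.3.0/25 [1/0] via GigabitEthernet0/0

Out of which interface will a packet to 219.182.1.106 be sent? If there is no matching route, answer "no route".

Routes whose prefix contains 219.182.1.106:
  216.0.0.0/6 (216.0.0.0 - 219.255.255.255) -> GigabitEthernet0/7
  219.128.0.0/9 (219.128.0.0 - 219.255.255.255) -> GigabitEthernet0/5
  219.176.0.0/12 (219.176.0.0 - 219.191.255.255) -> GigabitEthernet0/6
  219.180.0.0/14 (219.180.0.0 - 219.183.255.255) -> GigabitEthernet0/8
  219.182.0.0/21 (219.182.0.0 - 219.182.7.255) -> GigabitEthernet0/1
More-specific entries that do NOT match:
  219.182.1.108/30 (219.182.1.108 - 219.182.1.111) does not contain 219.182.1.106
  219.182.1.120/29 (219.182.1.120 - 219.182.1.127) does not contain 219.182.1.106
  219.182.1.224/27 (219.182.1.224 - 219.182.1.255) does not contain 219.182.1.106
  219.182.1.0/26 (219.182.1.0 - 219.182.1.63) does not contain 219.182.1.106
  219.182.3.0/25 (219.182.3.0 - 219.182.3.127) does not contain 219.182.1.106
Longest matching prefix is /21 -> interface GigabitEthernet0/1.

GigabitEthernet0/1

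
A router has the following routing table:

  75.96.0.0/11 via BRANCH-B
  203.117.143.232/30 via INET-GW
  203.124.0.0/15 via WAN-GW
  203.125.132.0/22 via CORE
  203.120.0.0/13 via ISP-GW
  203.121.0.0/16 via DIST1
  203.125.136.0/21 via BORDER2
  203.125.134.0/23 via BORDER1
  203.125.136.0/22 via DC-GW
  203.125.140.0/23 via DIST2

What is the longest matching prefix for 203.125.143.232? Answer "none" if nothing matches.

203.125.136.0/21

Entries matching 203.125.143.232:
  203.120.0.0/13 (203.120.0.0 - 203.127.255.255)
  203.124.0.0/15 (203.124.0.0 - 203.125.255.255)
  203.125.136.0/21 (203.125.136.0 - 203.125.143.255)
Most specific is 203.125.136.0/21.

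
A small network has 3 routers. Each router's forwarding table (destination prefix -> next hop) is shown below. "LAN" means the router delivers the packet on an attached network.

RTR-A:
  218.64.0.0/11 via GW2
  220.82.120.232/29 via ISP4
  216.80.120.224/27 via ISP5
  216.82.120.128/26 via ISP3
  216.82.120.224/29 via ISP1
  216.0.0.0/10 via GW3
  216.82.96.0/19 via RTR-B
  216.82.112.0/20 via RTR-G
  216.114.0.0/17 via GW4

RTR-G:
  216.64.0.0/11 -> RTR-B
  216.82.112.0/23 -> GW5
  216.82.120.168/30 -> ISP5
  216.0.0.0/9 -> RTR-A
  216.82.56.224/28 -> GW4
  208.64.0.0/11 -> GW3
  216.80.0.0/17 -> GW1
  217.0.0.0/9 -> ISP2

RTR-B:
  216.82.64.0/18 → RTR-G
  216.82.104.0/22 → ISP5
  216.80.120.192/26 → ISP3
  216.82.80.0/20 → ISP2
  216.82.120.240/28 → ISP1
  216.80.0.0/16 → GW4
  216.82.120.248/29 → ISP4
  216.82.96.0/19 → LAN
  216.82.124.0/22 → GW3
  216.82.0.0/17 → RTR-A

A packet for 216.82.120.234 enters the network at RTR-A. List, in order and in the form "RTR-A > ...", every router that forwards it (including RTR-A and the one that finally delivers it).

RTR-A > RTR-G > RTR-B

At RTR-A: longest match for 216.82.120.234 is 216.82.112.0/20 -> RTR-G
At RTR-G: longest match for 216.82.120.234 is 216.64.0.0/11 -> RTR-B
At RTR-B: longest match for 216.82.120.234 is 216.82.96.0/19 -> LAN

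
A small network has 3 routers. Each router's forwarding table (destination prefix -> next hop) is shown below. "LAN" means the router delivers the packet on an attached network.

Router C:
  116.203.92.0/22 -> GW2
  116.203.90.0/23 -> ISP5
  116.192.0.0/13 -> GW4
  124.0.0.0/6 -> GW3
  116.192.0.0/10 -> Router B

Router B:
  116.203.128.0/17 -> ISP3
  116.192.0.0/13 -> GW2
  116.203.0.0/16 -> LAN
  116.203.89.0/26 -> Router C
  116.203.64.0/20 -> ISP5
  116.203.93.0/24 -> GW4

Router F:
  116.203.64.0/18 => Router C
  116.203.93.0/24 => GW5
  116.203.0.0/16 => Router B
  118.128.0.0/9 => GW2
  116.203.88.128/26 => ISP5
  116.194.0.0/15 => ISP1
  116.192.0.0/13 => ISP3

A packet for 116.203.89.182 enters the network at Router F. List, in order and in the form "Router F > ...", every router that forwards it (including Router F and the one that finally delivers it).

At Router F: longest match for 116.203.89.182 is 116.203.64.0/18 -> Router C
At Router C: longest match for 116.203.89.182 is 116.192.0.0/10 -> Router B
At Router B: longest match for 116.203.89.182 is 116.203.0.0/16 -> LAN

Router F > Router C > Router B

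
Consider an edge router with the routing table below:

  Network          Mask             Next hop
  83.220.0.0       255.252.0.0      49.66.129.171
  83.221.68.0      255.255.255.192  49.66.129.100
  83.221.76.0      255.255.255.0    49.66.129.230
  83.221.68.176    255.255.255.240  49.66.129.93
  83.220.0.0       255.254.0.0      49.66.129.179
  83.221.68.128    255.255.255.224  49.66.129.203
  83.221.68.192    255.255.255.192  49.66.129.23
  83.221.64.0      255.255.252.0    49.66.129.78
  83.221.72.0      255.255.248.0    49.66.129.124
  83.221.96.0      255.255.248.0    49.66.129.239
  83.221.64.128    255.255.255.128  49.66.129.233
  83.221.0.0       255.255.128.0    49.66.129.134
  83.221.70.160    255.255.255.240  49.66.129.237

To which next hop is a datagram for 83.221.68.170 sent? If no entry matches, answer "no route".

49.66.129.134

Routes whose prefix contains 83.221.68.170:
  83.220.0.0/14 (83.220.0.0 - 83.223.255.255) -> 49.66.129.171
  83.220.0.0/15 (83.220.0.0 - 83.221.255.255) -> 49.66.129.179
  83.221.0.0/17 (83.221.0.0 - 83.221.127.255) -> 49.66.129.134
More-specific entries that do NOT match:
  83.221.68.176/28 (83.221.68.176 - 83.221.68.191) does not contain 83.221.68.170
  83.221.70.160/28 (83.221.70.160 - 83.221.70.175) does not contain 83.221.68.170
  83.221.68.128/27 (83.221.68.128 - 83.221.68.159) does not contain 83.221.68.170
  83.221.68.0/26 (83.221.68.0 - 83.221.68.63) does not contain 83.221.68.170
  83.221.68.192/26 (83.221.68.192 - 83.221.68.255) does not contain 83.221.68.170
  83.221.64.128/25 (83.221.64.128 - 83.221.64.255) does not contain 83.221.68.170
  83.221.76.0/24 (83.221.76.0 - 83.221.76.255) does not contain 83.221.68.170
  83.221.64.0/22 (83.221.64.0 - 83.221.67.255) does not contain 83.221.68.170
  83.221.72.0/21 (83.221.72.0 - 83.221.79.255) does not contain 83.221.68.170
  83.221.96.0/21 (83.221.96.0 - 83.221.103.255) does not contain 83.221.68.170
Longest matching prefix is /17 -> next hop 49.66.129.134.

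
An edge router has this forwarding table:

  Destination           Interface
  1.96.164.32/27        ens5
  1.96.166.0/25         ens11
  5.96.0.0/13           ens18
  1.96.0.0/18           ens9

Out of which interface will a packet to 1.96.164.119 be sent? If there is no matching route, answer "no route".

no route

No entry's prefix contains 1.96.164.119; there is no default route.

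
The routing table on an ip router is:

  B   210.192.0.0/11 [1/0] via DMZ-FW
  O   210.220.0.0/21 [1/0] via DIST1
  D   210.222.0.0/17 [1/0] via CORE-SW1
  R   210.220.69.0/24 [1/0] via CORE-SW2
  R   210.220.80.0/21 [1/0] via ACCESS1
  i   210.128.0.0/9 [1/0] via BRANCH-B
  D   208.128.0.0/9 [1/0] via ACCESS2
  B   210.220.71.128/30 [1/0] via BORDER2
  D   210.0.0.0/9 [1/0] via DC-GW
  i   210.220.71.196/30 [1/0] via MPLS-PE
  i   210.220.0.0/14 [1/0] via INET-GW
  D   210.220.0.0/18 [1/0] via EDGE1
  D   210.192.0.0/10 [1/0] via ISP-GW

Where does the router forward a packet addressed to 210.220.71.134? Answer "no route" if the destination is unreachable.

Routes whose prefix contains 210.220.71.134:
  210.128.0.0/9 (210.128.0.0 - 210.255.255.255) -> BRANCH-B
  210.192.0.0/10 (210.192.0.0 - 210.255.255.255) -> ISP-GW
  210.192.0.0/11 (210.192.0.0 - 210.223.255.255) -> DMZ-FW
  210.220.0.0/14 (210.220.0.0 - 210.223.255.255) -> INET-GW
More-specific entries that do NOT match:
  210.220.71.128/30 (210.220.71.128 - 210.220.71.131) does not contain 210.220.71.134
  210.220.71.196/30 (210.220.71.196 - 210.220.71.199) does not contain 210.220.71.134
  210.220.69.0/24 (210.220.69.0 - 210.220.69.255) does not contain 210.220.71.134
  210.220.0.0/21 (210.220.0.0 - 210.220.7.255) does not contain 210.220.71.134
  210.220.80.0/21 (210.220.80.0 - 210.220.87.255) does not contain 210.220.71.134
  210.220.0.0/18 (210.220.0.0 - 210.220.63.255) does not contain 210.220.71.134
  210.222.0.0/17 (210.222.0.0 - 210.222.127.255) does not contain 210.220.71.134
Longest matching prefix is /14 -> next hop INET-GW.

INET-GW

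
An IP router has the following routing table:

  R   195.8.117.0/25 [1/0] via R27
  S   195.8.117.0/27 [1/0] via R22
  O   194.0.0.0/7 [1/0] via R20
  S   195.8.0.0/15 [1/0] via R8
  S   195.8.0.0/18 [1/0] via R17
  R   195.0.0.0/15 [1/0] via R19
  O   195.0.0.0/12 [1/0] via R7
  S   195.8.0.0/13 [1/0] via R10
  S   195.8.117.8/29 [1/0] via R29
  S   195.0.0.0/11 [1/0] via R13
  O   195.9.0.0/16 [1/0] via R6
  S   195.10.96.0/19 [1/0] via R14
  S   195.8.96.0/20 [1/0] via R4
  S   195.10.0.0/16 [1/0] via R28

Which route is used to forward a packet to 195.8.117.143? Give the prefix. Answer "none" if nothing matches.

Entries matching 195.8.117.143:
  194.0.0.0/7 (194.0.0.0 - 195.255.255.255)
  195.0.0.0/11 (195.0.0.0 - 195.31.255.255)
  195.0.0.0/12 (195.0.0.0 - 195.15.255.255)
  195.8.0.0/13 (195.8.0.0 - 195.15.255.255)
  195.8.0.0/15 (195.8.0.0 - 195.9.255.255)
Most specific is 195.8.0.0/15.

195.8.0.0/15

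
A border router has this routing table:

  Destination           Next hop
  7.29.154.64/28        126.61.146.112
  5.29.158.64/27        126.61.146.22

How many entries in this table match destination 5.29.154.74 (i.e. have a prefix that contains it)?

0

No listed prefix contains 5.29.154.74.
Total matching entries: 0.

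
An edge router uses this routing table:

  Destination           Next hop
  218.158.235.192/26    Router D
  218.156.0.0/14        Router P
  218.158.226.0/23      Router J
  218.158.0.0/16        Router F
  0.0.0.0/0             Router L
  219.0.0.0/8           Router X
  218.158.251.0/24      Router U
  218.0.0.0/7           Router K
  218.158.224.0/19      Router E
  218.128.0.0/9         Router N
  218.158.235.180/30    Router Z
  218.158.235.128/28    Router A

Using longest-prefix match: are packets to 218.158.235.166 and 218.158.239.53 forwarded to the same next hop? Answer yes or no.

yes

218.158.235.166: longest match 218.158.224.0/19 -> Router E
218.158.239.53: longest match 218.158.224.0/19 -> Router E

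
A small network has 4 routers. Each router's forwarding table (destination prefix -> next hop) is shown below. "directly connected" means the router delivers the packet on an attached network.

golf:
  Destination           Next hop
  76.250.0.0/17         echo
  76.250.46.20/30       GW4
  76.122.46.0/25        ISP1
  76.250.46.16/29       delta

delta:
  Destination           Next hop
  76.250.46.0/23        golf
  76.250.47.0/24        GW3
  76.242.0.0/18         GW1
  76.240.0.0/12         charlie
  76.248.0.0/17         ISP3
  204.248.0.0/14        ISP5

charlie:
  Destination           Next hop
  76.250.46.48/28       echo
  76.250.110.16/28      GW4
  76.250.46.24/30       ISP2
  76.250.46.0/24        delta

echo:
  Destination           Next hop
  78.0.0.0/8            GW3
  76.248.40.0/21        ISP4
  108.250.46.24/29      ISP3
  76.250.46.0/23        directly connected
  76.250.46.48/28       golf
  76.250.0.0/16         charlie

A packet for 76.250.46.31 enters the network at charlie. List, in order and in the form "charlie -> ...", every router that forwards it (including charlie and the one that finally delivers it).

At charlie: longest match for 76.250.46.31 is 76.250.46.0/24 -> delta
At delta: longest match for 76.250.46.31 is 76.250.46.0/23 -> golf
At golf: longest match for 76.250.46.31 is 76.250.0.0/17 -> echo
At echo: longest match for 76.250.46.31 is 76.250.46.0/23 -> directly connected

charlie -> delta -> golf -> echo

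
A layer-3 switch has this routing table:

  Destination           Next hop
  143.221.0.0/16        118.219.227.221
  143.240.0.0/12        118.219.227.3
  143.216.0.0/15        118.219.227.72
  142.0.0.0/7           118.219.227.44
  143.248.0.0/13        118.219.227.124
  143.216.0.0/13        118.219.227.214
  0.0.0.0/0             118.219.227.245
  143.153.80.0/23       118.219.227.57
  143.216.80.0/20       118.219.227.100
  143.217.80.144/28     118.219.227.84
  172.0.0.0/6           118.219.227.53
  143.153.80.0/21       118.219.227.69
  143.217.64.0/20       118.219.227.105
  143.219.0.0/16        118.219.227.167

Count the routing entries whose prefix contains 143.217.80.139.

Prefixes containing 143.217.80.139:
  0.0.0.0/0 (default, matches everything)
  142.0.0.0/7 (142.0.0.0 - 143.255.255.255)
  143.216.0.0/13 (143.216.0.0 - 143.223.255.255)
  143.216.0.0/15 (143.216.0.0 - 143.217.255.255)
Total matching entries: 4.

4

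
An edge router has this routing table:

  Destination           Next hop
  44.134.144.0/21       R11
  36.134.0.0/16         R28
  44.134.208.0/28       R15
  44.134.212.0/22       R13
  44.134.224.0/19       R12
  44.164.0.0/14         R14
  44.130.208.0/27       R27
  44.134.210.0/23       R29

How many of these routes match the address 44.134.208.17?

No listed prefix contains 44.134.208.17.
Total matching entries: 0.

0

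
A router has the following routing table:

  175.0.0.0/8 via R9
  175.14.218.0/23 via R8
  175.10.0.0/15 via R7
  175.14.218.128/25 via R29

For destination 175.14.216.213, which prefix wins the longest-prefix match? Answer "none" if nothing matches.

Entries matching 175.14.216.213:
  175.0.0.0/8 (175.0.0.0 - 175.255.255.255)
Most specific is 175.0.0.0/8.

175.0.0.0/8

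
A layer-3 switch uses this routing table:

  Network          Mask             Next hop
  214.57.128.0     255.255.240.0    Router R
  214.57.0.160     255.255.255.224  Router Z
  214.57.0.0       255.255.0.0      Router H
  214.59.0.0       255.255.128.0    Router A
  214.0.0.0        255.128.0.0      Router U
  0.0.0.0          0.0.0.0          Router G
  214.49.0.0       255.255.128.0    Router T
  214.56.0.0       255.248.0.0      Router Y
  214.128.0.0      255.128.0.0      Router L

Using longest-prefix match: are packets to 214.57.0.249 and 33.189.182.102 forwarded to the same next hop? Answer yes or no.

214.57.0.249: longest match 214.57.0.0/16 -> Router H
33.189.182.102: longest match 0.0.0.0/0 -> Router G

no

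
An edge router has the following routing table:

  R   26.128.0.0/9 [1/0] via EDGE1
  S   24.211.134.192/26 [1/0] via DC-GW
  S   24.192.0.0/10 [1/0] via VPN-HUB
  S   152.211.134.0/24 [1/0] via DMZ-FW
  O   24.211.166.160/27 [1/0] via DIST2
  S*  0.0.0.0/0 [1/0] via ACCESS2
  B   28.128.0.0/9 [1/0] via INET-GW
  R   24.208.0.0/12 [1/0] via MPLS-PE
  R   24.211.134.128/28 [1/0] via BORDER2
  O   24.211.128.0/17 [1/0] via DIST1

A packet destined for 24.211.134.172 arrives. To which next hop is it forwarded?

DIST1

Routes whose prefix contains 24.211.134.172:
  0.0.0.0/0 (default, matches everything) -> ACCESS2
  24.192.0.0/10 (24.192.0.0 - 24.255.255.255) -> VPN-HUB
  24.208.0.0/12 (24.208.0.0 - 24.223.255.255) -> MPLS-PE
  24.211.128.0/17 (24.211.128.0 - 24.211.255.255) -> DIST1
More-specific entries that do NOT match:
  24.211.134.128/28 (24.211.134.128 - 24.211.134.143) does not contain 24.211.134.172
  24.211.166.160/27 (24.211.166.160 - 24.211.166.191) does not contain 24.211.134.172
  24.211.134.192/26 (24.211.134.192 - 24.211.134.255) does not contain 24.211.134.172
  152.211.134.0/24 (152.211.134.0 - 152.211.134.255) does not contain 24.211.134.172
Longest matching prefix is /17 -> next hop DIST1.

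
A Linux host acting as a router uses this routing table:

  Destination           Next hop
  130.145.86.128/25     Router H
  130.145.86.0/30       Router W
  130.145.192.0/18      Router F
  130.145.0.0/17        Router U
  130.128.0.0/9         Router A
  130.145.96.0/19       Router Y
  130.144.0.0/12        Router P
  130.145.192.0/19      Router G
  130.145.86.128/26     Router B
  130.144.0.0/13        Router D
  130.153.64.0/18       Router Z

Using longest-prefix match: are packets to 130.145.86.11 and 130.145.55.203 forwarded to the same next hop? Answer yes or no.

130.145.86.11: longest match 130.145.0.0/17 -> Router U
130.145.55.203: longest match 130.145.0.0/17 -> Router U

yes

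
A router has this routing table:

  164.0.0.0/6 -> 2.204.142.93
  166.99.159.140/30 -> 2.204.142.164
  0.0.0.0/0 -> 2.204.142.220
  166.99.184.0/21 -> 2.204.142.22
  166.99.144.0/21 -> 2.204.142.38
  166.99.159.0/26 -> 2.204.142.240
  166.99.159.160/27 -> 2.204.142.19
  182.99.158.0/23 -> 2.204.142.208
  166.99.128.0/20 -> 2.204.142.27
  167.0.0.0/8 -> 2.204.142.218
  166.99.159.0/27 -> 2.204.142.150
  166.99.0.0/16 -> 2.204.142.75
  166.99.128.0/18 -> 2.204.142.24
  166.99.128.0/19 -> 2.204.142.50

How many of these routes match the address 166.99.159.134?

5

Prefixes containing 166.99.159.134:
  0.0.0.0/0 (default, matches everything)
  164.0.0.0/6 (164.0.0.0 - 167.255.255.255)
  166.99.0.0/16 (166.99.0.0 - 166.99.255.255)
  166.99.128.0/18 (166.99.128.0 - 166.99.191.255)
  166.99.128.0/19 (166.99.128.0 - 166.99.159.255)
Total matching entries: 5.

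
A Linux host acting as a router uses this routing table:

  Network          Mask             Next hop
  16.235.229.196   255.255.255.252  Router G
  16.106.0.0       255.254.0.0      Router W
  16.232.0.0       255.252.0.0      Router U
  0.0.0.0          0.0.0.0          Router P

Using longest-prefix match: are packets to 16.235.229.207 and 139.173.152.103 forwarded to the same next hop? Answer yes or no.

16.235.229.207: longest match 16.232.0.0/14 -> Router U
139.173.152.103: longest match 0.0.0.0/0 -> Router P

no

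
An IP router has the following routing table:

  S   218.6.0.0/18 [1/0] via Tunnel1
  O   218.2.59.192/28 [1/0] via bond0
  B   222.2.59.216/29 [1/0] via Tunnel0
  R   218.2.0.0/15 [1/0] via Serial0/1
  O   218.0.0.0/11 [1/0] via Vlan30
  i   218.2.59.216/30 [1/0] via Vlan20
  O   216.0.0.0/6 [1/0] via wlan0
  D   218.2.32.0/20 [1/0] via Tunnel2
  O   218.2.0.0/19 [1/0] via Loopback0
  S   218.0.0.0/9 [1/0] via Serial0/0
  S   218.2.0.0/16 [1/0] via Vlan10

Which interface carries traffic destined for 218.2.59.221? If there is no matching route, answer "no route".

Vlan10

Routes whose prefix contains 218.2.59.221:
  216.0.0.0/6 (216.0.0.0 - 219.255.255.255) -> wlan0
  218.0.0.0/9 (218.0.0.0 - 218.127.255.255) -> Serial0/0
  218.0.0.0/11 (218.0.0.0 - 218.31.255.255) -> Vlan30
  218.2.0.0/15 (218.2.0.0 - 218.3.255.255) -> Serial0/1
  218.2.0.0/16 (218.2.0.0 - 218.2.255.255) -> Vlan10
More-specific entries that do NOT match:
  218.2.59.216/30 (218.2.59.216 - 218.2.59.219) does not contain 218.2.59.221
  222.2.59.216/29 (222.2.59.216 - 222.2.59.223) does not contain 218.2.59.221
  218.2.59.192/28 (218.2.59.192 - 218.2.59.207) does not contain 218.2.59.221
  218.2.32.0/20 (218.2.32.0 - 218.2.47.255) does not contain 218.2.59.221
  218.2.0.0/19 (218.2.0.0 - 218.2.31.255) does not contain 218.2.59.221
  218.6.0.0/18 (218.6.0.0 - 218.6.63.255) does not contain 218.2.59.221
Longest matching prefix is /16 -> interface Vlan10.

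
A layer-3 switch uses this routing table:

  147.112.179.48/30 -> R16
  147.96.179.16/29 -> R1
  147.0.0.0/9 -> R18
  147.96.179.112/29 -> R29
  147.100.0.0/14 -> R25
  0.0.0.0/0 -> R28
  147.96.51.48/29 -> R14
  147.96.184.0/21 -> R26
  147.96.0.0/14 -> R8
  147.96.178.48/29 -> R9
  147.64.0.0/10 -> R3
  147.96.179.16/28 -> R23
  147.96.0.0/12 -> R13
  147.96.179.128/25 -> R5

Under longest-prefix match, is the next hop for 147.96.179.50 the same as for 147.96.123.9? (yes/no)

yes

147.96.179.50: longest match 147.96.0.0/14 -> R8
147.96.123.9: longest match 147.96.0.0/14 -> R8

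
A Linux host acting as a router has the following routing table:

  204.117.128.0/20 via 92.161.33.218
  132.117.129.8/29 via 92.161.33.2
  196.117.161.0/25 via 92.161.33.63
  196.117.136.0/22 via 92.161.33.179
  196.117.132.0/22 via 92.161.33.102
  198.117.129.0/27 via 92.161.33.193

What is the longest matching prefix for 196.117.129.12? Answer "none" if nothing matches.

none

196.117.129.12 is outside every listed prefix and there is no default route.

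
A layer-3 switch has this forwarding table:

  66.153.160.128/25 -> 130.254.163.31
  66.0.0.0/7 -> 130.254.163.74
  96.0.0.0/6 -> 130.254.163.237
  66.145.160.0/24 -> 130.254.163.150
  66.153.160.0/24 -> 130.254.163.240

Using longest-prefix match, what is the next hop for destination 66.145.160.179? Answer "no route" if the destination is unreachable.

Routes whose prefix contains 66.145.160.179:
  66.0.0.0/7 (66.0.0.0 - 67.255.255.255) -> 130.254.163.74
  66.145.160.0/24 (66.145.160.0 - 66.145.160.255) -> 130.254.163.150
More-specific entries that do NOT match:
  66.153.160.128/25 (66.153.160.128 - 66.153.160.255) does not contain 66.145.160.179
Longest matching prefix is /24 -> next hop 130.254.163.150.

130.254.163.150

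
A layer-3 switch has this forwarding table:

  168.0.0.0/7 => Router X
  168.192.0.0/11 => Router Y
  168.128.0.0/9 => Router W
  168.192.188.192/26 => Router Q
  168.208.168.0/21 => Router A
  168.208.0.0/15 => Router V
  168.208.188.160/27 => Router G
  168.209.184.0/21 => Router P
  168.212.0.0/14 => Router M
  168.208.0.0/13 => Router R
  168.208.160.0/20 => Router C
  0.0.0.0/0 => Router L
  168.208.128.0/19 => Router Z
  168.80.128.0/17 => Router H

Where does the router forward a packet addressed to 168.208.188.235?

Routes whose prefix contains 168.208.188.235:
  0.0.0.0/0 (default, matches everything) -> Router L
  168.0.0.0/7 (168.0.0.0 - 169.255.255.255) -> Router X
  168.128.0.0/9 (168.128.0.0 - 168.255.255.255) -> Router W
  168.192.0.0/11 (168.192.0.0 - 168.223.255.255) -> Router Y
  168.208.0.0/13 (168.208.0.0 - 168.215.255.255) -> Router R
  168.208.0.0/15 (168.208.0.0 - 168.209.255.255) -> Router V
More-specific entries that do NOT match:
  168.208.188.160/27 (168.208.188.160 - 168.208.188.191) does not contain 168.208.188.235
  168.192.188.192/26 (168.192.188.192 - 168.192.188.255) does not contain 168.208.188.235
  168.208.168.0/21 (168.208.168.0 - 168.208.175.255) does not contain 168.208.188.235
  168.209.184.0/21 (168.209.184.0 - 168.209.191.255) does not contain 168.208.188.235
  168.208.160.0/20 (168.208.160.0 - 168.208.175.255) does not contain 168.208.188.235
  168.208.128.0/19 (168.208.128.0 - 168.208.159.255) does not contain 168.208.188.235
  168.80.128.0/17 (168.80.128.0 - 168.80.255.255) does not contain 168.208.188.235
Longest matching prefix is /15 -> next hop Router V.

Router V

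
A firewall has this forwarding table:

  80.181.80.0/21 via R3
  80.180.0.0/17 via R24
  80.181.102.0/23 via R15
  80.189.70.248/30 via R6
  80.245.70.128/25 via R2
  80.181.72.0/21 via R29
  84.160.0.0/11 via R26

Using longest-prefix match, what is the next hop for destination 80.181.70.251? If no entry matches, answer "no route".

No entry's prefix contains 80.181.70.251; there is no default route.

no route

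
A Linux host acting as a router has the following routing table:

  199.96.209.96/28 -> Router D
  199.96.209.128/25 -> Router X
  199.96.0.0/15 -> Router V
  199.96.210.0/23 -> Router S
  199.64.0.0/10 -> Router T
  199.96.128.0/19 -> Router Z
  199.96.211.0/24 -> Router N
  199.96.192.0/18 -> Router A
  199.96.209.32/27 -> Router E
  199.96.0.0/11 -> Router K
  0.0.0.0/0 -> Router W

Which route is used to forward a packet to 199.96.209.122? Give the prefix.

199.96.192.0/18

Entries matching 199.96.209.122:
  0.0.0.0/0 (default, matches everything)
  199.64.0.0/10 (199.64.0.0 - 199.127.255.255)
  199.96.0.0/11 (199.96.0.0 - 199.127.255.255)
  199.96.0.0/15 (199.96.0.0 - 199.97.255.255)
  199.96.192.0/18 (199.96.192.0 - 199.96.255.255)
Most specific is 199.96.192.0/18.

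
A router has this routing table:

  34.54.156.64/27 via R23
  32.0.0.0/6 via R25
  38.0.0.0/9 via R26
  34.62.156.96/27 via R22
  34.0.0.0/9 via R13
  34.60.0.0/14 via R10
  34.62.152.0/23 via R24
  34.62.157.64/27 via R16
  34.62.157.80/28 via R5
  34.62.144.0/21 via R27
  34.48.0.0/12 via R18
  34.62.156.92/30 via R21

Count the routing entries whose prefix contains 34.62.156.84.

4

Prefixes containing 34.62.156.84:
  32.0.0.0/6 (32.0.0.0 - 35.255.255.255)
  34.0.0.0/9 (34.0.0.0 - 34.127.255.255)
  34.48.0.0/12 (34.48.0.0 - 34.63.255.255)
  34.60.0.0/14 (34.60.0.0 - 34.63.255.255)
Total matching entries: 4.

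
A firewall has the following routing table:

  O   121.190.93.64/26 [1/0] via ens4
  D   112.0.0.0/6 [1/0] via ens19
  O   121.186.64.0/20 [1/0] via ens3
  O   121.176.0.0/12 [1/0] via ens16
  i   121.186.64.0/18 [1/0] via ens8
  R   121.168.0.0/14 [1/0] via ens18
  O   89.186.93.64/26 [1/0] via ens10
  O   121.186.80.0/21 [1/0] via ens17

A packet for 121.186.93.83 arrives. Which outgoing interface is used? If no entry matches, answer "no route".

Routes whose prefix contains 121.186.93.83:
  121.176.0.0/12 (121.176.0.0 - 121.191.255.255) -> ens16
  121.186.64.0/18 (121.186.64.0 - 121.186.127.255) -> ens8
More-specific entries that do NOT match:
  121.190.93.64/26 (121.190.93.64 - 121.190.93.127) does not contain 121.186.93.83
  89.186.93.64/26 (89.186.93.64 - 89.186.93.127) does not contain 121.186.93.83
  121.186.80.0/21 (121.186.80.0 - 121.186.87.255) does not contain 121.186.93.83
  121.186.64.0/20 (121.186.64.0 - 121.186.79.255) does not contain 121.186.93.83
Longest matching prefix is /18 -> interface ens8.

ens8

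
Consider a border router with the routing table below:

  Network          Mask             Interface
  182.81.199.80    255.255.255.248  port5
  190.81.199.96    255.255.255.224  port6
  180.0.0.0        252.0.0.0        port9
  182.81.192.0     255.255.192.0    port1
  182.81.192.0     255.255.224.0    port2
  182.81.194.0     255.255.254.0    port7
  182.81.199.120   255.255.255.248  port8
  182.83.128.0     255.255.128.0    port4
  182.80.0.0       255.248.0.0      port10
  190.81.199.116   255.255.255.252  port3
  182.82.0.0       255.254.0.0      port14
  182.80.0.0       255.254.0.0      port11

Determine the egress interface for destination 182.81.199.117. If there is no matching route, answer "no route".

port2

Routes whose prefix contains 182.81.199.117:
  180.0.0.0/6 (180.0.0.0 - 183.255.255.255) -> port9
  182.80.0.0/13 (182.80.0.0 - 182.87.255.255) -> port10
  182.80.0.0/15 (182.80.0.0 - 182.81.255.255) -> port11
  182.81.192.0/18 (182.81.192.0 - 182.81.255.255) -> port1
  182.81.192.0/19 (182.81.192.0 - 182.81.223.255) -> port2
More-specific entries that do NOT match:
  190.81.199.116/30 (190.81.199.116 - 190.81.199.119) does not contain 182.81.199.117
  182.81.199.80/29 (182.81.199.80 - 182.81.199.87) does not contain 182.81.199.117
  182.81.199.120/29 (182.81.199.120 - 182.81.199.127) does not contain 182.81.199.117
  190.81.199.96/27 (190.81.199.96 - 190.81.199.127) does not contain 182.81.199.117
  182.81.194.0/23 (182.81.194.0 - 182.81.195.255) does not contain 182.81.199.117
Longest matching prefix is /19 -> interface port2.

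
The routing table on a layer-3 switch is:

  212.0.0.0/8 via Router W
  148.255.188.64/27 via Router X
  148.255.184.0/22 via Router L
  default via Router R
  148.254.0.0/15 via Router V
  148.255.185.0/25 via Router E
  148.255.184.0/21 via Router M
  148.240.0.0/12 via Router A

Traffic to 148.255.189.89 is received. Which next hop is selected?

Routes whose prefix contains 148.255.189.89:
  0.0.0.0/0 (default, matches everything) -> Router R
  148.240.0.0/12 (148.240.0.0 - 148.255.255.255) -> Router A
  148.254.0.0/15 (148.254.0.0 - 148.255.255.255) -> Router V
  148.255.184.0/21 (148.255.184.0 - 148.255.191.255) -> Router M
More-specific entries that do NOT match:
  148.255.188.64/27 (148.255.188.64 - 148.255.188.95) does not contain 148.255.189.89
  148.255.185.0/25 (148.255.185.0 - 148.255.185.127) does not contain 148.255.189.89
  148.255.184.0/22 (148.255.184.0 - 148.255.187.255) does not contain 148.255.189.89
Longest matching prefix is /21 -> next hop Router M.

Router M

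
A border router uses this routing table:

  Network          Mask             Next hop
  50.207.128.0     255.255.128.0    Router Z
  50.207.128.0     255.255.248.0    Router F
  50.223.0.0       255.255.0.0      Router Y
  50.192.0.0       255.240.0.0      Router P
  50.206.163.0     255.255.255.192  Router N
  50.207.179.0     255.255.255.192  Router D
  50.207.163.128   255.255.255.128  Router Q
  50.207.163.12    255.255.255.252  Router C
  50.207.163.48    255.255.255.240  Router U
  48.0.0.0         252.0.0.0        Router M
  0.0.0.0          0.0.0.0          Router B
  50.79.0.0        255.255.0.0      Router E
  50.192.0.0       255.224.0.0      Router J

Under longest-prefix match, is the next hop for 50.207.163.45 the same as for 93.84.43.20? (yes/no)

50.207.163.45: longest match 50.207.128.0/17 -> Router Z
93.84.43.20: longest match 0.0.0.0/0 -> Router B

no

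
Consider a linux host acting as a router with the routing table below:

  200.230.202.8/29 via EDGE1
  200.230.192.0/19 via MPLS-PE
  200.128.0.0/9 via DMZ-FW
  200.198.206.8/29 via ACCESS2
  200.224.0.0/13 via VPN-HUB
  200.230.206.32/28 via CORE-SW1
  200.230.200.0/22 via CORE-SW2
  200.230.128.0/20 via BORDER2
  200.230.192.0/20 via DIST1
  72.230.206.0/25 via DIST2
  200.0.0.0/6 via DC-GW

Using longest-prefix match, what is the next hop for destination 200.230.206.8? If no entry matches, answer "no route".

Routes whose prefix contains 200.230.206.8:
  200.0.0.0/6 (200.0.0.0 - 203.255.255.255) -> DC-GW
  200.128.0.0/9 (200.128.0.0 - 200.255.255.255) -> DMZ-FW
  200.224.0.0/13 (200.224.0.0 - 200.231.255.255) -> VPN-HUB
  200.230.192.0/19 (200.230.192.0 - 200.230.223.255) -> MPLS-PE
  200.230.192.0/20 (200.230.192.0 - 200.230.207.255) -> DIST1
More-specific entries that do NOT match:
  200.230.202.8/29 (200.230.202.8 - 200.230.202.15) does not contain 200.230.206.8
  200.198.206.8/29 (200.198.206.8 - 200.198.206.15) does not contain 200.230.206.8
  200.230.206.32/28 (200.230.206.32 - 200.230.206.47) does not contain 200.230.206.8
  72.230.206.0/25 (72.230.206.0 - 72.230.206.127) does not contain 200.230.206.8
  200.230.200.0/22 (200.230.200.0 - 200.230.203.255) does not contain 200.230.206.8
Longest matching prefix is /20 -> next hop DIST1.

DIST1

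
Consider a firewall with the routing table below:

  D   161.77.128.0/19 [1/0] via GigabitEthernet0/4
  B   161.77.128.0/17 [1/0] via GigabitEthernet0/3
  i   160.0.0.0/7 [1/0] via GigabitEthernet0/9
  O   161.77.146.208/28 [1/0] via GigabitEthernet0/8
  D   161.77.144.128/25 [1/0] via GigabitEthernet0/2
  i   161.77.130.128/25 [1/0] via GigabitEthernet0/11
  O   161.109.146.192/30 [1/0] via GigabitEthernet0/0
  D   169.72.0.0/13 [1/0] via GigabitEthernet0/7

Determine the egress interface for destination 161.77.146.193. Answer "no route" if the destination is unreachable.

GigabitEthernet0/4

Routes whose prefix contains 161.77.146.193:
  160.0.0.0/7 (160.0.0.0 - 161.255.255.255) -> GigabitEthernet0/9
  161.77.128.0/17 (161.77.128.0 - 161.77.255.255) -> GigabitEthernet0/3
  161.77.128.0/19 (161.77.128.0 - 161.77.159.255) -> GigabitEthernet0/4
More-specific entries that do NOT match:
  161.109.146.192/30 (161.109.146.192 - 161.109.146.195) does not contain 161.77.146.193
  161.77.146.208/28 (161.77.146.208 - 161.77.146.223) does not contain 161.77.146.193
  161.77.144.128/25 (161.77.144.128 - 161.77.144.255) does not contain 161.77.146.193
  161.77.130.128/25 (161.77.130.128 - 161.77.130.255) does not contain 161.77.146.193
Longest matching prefix is /19 -> interface GigabitEthernet0/4.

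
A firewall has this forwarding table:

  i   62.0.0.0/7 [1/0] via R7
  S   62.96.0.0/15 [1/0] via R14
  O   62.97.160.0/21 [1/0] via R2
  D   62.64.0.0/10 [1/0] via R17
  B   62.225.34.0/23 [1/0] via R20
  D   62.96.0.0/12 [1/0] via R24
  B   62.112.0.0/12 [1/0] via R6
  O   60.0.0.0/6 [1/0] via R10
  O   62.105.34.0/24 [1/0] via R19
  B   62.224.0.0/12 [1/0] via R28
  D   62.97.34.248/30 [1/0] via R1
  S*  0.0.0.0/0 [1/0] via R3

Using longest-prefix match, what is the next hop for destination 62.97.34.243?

R14

Routes whose prefix contains 62.97.34.243:
  0.0.0.0/0 (default, matches everything) -> R3
  60.0.0.0/6 (60.0.0.0 - 63.255.255.255) -> R10
  62.0.0.0/7 (62.0.0.0 - 63.255.255.255) -> R7
  62.64.0.0/10 (62.64.0.0 - 62.127.255.255) -> R17
  62.96.0.0/12 (62.96.0.0 - 62.111.255.255) -> R24
  62.96.0.0/15 (62.96.0.0 - 62.97.255.255) -> R14
More-specific entries that do NOT match:
  62.97.34.248/30 (62.97.34.248 - 62.97.34.251) does not contain 62.97.34.243
  62.105.34.0/24 (62.105.34.0 - 62.105.34.255) does not contain 62.97.34.243
  62.225.34.0/23 (62.225.34.0 - 62.225.35.255) does not contain 62.97.34.243
  62.97.160.0/21 (62.97.160.0 - 62.97.167.255) does not contain 62.97.34.243
Longest matching prefix is /15 -> next hop R14.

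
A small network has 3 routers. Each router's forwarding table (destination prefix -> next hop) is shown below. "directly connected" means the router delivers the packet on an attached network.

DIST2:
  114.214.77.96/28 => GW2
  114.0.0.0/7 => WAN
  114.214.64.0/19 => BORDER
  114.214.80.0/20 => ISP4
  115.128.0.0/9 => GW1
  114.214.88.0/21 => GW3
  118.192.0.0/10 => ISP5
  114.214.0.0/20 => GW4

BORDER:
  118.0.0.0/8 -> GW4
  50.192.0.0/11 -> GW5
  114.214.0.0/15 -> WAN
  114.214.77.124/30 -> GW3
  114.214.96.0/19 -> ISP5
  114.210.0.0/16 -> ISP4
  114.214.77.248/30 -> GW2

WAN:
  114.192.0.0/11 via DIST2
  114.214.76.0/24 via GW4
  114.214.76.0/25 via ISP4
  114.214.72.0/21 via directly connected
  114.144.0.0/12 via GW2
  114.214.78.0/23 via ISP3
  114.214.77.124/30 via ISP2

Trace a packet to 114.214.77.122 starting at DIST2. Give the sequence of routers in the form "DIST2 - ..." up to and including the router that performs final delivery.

At DIST2: longest match for 114.214.77.122 is 114.214.64.0/19 -> BORDER
At BORDER: longest match for 114.214.77.122 is 114.214.0.0/15 -> WAN
At WAN: longest match for 114.214.77.122 is 114.214.72.0/21 -> directly connected

DIST2 - BORDER - WAN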